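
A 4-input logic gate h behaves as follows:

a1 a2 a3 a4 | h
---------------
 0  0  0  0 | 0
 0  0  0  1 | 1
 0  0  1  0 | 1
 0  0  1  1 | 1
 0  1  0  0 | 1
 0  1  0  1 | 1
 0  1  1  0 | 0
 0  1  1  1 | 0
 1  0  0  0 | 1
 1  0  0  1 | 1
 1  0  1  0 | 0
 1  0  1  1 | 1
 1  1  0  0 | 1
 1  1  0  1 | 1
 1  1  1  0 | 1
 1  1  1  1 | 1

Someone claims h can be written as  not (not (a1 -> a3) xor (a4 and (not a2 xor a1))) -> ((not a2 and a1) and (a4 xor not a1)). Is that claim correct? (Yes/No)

Test each input against both h and the formula:
  a1=0, a2=0, a3=0, a4=0: formula gives 0, h = 0 ✓
  a1=0, a2=0, a3=0, a4=1: formula gives 1, h = 1 ✓
  a1=0, a2=0, a3=1, a4=0: formula gives 0, but h = 1 ✗
Row (0,0,1,0) is a counterexample, so the formula is not equivalent to h.

No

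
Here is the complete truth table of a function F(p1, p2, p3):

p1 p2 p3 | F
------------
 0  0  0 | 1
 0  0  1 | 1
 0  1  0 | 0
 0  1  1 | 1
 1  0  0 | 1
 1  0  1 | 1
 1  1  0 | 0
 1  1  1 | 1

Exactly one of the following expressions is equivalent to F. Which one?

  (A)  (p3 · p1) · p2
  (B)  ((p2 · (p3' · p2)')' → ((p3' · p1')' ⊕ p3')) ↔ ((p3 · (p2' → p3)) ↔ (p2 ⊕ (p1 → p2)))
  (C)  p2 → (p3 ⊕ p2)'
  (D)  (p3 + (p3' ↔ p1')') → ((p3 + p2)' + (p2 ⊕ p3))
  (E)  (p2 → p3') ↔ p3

(A) fails at (0,0,0): the formula yields 0, F is 1.
(B) fails at (0,0,0): the formula yields 0, F is 1.
(D) fails at (0,1,0): the formula yields 1, F is 0.
(E) fails at (0,0,0): the formula yields 0, F is 1.
(C) is the remaining candidate, and it agrees with F on all 8 inputs.

C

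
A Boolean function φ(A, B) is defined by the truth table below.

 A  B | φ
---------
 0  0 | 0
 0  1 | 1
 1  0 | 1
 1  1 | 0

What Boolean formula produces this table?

The output is 1 exactly when an odd number of inputs are 1 — the 2-way XOR (parity).

φ(A, B) = A ⊕ B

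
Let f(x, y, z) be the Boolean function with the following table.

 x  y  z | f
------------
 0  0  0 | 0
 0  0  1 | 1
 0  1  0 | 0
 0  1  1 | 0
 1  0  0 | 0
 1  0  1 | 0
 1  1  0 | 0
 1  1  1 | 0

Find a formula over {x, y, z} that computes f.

f is 1 on exactly one input, (0,0,1), whose minterm is ¬x·¬y·z. So f is just that conjunction.

f(x, y, z) = (¬x ∧ ¬y) ∧ z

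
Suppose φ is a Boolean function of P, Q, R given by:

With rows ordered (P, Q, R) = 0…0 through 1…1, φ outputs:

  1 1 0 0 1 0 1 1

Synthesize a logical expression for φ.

The 0-rows are (0,1,0), (0,1,1), (1,0,1). Take each as a conjunction (¬P·Q·¬R, ¬P·Q·R, P·¬Q·R), form their disjunction, and complement — that gives a formula that is 1 everywhere φ is.

φ(P, Q, R) = ((((P' · Q) · R') + ((P' · Q) · R)) + ((P · Q') · R))'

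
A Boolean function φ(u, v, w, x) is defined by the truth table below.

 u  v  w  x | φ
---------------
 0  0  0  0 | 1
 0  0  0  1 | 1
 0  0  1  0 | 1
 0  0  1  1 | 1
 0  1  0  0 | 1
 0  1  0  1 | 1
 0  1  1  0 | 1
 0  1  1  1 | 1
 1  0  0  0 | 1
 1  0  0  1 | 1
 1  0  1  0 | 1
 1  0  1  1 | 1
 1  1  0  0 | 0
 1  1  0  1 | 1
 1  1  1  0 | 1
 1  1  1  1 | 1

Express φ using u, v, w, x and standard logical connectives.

φ(u, v, w, x) = (((u · v) · w') · x')'

φ is 0 on exactly one input, (1,1,0,0), whose minterm is u·v·¬w·¬x. So φ is the negation of that single conjunction.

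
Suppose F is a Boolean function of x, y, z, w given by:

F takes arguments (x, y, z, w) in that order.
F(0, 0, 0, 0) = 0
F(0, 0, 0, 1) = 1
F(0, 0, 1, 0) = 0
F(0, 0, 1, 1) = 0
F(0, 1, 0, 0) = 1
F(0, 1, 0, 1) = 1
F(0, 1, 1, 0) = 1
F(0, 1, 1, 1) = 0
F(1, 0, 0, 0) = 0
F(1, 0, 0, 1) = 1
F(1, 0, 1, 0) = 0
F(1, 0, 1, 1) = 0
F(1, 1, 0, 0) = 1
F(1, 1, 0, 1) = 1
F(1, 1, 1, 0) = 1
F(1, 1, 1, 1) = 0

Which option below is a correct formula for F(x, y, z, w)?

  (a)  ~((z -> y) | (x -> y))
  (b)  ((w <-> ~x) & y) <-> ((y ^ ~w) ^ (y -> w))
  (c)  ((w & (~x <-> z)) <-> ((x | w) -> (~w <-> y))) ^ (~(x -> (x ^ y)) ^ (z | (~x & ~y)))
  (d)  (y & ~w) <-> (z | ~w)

(a) disagrees with F on (0,0,0,1) (formula → 0, table → 1); rule it out.
(b) disagrees with F on (0,0,0,0) (formula → 1, table → 0); rule it out.
(c) disagrees with F on (0,0,0,0) (formula → 1, table → 0); rule it out.
That leaves (d). Evaluating it on every row reproduces the table of F exactly.

d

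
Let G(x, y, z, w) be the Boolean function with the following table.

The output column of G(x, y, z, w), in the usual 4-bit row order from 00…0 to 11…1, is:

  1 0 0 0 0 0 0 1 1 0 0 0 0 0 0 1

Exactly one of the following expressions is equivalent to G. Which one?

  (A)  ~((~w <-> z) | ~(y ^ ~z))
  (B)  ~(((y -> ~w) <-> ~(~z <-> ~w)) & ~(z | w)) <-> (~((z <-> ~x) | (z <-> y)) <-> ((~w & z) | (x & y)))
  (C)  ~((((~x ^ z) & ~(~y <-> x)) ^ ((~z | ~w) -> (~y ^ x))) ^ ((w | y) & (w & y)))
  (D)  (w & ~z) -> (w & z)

(B): at (0,0,0,1) it gives 1, but G = 0 — eliminated.
(C): at (0,0,0,1) it gives 1, but G = 0 — eliminated.
(D): at (0,0,1,0) it gives 1, but G = 0 — eliminated.
Only (A) survives; checking it on all 16 rows confirms it matches G.

A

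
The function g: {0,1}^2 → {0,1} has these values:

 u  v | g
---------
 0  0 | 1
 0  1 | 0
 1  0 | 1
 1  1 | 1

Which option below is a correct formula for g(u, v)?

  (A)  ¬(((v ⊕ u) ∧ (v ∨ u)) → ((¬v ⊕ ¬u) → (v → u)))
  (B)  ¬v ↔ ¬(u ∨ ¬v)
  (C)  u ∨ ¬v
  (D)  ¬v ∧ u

C

(A) fails at (0,0): the formula yields 0, g is 1.
(B) fails at (0,0): the formula yields 0, g is 1.
(D) fails at (0,0): the formula yields 0, g is 1.
Only (C) survives; checking it on all 4 rows confirms it matches g.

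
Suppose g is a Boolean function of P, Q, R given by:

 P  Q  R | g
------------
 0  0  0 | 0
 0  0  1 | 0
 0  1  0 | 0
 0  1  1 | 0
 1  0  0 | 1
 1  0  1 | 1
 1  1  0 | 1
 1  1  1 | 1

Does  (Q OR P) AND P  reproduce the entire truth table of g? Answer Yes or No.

Yes

Evaluate (Q OR P) AND P on each row and compare to g:
  P=0, Q=0, R=0: formula gives 0, g = 0 ✓
  P=0, Q=0, R=1: formula gives 0, g = 0 ✓
  P=0, Q=1, R=0: formula gives 0, g = 0 ✓
  P=0, Q=1, R=1: formula gives 0, g = 0 ✓
  P=1, Q=0, R=0: formula gives 1, g = 1 ✓
  … (the remaining 3 rows also agree.)
All 8 rows match — the expression computes g exactly.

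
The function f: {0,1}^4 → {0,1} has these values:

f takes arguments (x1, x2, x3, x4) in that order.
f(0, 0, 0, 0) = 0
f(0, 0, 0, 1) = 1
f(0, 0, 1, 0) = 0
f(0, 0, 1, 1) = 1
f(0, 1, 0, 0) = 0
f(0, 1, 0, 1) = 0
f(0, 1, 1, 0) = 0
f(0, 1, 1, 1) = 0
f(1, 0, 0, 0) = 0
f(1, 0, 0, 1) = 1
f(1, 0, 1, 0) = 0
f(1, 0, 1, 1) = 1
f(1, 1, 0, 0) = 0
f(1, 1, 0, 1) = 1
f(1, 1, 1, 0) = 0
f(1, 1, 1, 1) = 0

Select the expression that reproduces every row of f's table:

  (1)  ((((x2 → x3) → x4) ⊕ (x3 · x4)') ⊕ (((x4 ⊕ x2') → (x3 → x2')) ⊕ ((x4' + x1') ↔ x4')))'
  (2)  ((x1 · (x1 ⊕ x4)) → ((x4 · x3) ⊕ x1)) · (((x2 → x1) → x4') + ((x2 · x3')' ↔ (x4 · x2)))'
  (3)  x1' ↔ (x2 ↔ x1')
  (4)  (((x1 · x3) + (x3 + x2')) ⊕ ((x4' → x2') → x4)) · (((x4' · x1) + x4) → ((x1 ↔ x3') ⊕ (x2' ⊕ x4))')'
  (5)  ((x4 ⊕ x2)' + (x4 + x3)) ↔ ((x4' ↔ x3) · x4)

2

(1) fails at (0,0,0,1): the formula yields 0, f is 1.
(3) fails at (0,0,0,1): the formula yields 0, f is 1.
(4) fails at (0,0,0,1): the formula yields 0, f is 1.
(5) fails at (0,0,1,1): the formula yields 0, f is 1.
(2) is the remaining candidate, and it agrees with f on all 16 inputs.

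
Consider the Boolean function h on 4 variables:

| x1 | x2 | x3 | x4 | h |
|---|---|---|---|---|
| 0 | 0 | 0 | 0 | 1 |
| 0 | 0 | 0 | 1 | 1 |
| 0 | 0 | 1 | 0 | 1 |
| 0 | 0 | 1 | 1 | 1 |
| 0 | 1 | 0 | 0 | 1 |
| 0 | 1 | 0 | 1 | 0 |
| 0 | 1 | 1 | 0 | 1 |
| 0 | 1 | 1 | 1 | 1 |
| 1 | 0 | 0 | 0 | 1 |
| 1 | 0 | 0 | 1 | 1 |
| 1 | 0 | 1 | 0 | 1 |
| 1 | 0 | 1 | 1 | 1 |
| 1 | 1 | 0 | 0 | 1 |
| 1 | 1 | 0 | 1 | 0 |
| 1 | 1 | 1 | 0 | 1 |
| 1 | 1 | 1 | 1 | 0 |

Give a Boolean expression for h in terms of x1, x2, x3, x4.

h is 0 on only 3 rows — (0,1,0,1), (1,1,0,1), (1,1,1,1). Writing each as a minterm (¬x1·x2·¬x3·x4, x1·x2·¬x3·x4, x1·x2·x3·x4) and OR-ing them characterizes exactly where h=0, so h is the negation of that disjunction.

h(x1, x2, x3, x4) = ¬(((((¬x1 ∧ x2) ∧ ¬x3) ∧ x4) ∨ (((x1 ∧ x2) ∧ ¬x3) ∧ x4)) ∨ (((x1 ∧ x2) ∧ x3) ∧ x4))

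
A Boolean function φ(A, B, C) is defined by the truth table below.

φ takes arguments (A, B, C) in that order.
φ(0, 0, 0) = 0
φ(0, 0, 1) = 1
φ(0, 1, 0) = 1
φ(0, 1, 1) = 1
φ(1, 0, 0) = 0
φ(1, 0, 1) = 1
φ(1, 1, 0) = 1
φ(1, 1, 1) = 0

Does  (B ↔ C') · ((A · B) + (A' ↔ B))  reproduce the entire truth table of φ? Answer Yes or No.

No

Evaluate (B ↔ C') · ((A · B) + (A' ↔ B)) on each row and compare to φ:
  A=0, B=0, C=0: formula gives 0, φ = 0 ✓
  A=0, B=0, C=1: formula gives 0, but φ = 1 ✗
Row (0,0,1) is a counterexample, so the formula is not equivalent to φ.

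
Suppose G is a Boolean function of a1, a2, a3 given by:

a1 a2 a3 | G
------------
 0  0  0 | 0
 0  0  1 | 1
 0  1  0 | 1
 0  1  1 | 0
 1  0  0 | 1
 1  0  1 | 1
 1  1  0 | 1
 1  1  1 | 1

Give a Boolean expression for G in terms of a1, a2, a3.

G(a1, a2, a3) = (((a1' · a2') · a3') + ((a1' · a2) · a3))'

There are just 2 zero rows: (0,0,0), (0,1,1). Their minterms are ¬a1·¬a2·¬a3, ¬a1·a2·a3; the OR of those covers precisely the 0-outputs, and negating it yields G.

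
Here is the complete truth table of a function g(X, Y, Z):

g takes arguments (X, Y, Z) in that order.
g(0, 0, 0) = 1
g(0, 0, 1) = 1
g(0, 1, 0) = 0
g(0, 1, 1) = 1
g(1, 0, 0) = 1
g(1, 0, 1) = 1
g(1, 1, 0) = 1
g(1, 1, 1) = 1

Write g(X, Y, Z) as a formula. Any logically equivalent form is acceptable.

g(X, Y, Z) = ~((~X & Y) & ~Z)

g is 0 on exactly one input, (0,1,0), whose minterm is ¬X·Y·¬Z. So g is the negation of that single conjunction.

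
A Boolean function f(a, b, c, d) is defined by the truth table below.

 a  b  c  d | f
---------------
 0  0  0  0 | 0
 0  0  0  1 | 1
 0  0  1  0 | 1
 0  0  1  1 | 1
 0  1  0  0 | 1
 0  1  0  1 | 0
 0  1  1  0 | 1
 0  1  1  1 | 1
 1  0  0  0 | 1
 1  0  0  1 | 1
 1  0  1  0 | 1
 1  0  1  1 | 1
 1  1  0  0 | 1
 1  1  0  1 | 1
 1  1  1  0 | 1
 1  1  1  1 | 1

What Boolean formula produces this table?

f(a, b, c, d) = NOT ((((NOT a AND NOT b) AND NOT c) AND NOT d) OR (((NOT a AND b) AND NOT c) AND d))

f is 0 on only 2 rows — (0,0,0,0), (0,1,0,1). Writing each as a minterm (¬a·¬b·¬c·¬d, ¬a·b·¬c·d) and OR-ing them characterizes exactly where f=0, so f is the negation of that disjunction.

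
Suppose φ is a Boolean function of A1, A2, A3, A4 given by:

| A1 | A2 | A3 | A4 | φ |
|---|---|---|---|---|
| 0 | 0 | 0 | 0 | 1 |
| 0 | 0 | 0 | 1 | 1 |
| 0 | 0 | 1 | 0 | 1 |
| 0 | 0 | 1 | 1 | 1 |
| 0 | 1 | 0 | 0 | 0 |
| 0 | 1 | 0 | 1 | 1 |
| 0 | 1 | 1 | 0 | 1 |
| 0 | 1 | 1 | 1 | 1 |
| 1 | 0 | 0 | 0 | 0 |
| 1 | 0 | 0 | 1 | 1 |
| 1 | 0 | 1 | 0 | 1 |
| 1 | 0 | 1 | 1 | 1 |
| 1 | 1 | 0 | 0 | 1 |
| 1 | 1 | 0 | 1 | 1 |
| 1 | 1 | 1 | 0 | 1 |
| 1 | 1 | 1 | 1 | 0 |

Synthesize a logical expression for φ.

The 0-rows are (0,1,0,0), (1,0,0,0), (1,1,1,1). Take each as a conjunction (¬A1·A2·¬A3·¬A4, A1·¬A2·¬A3·¬A4, A1·A2·A3·A4), form their disjunction, and complement — that gives a formula that is 1 everywhere φ is.

φ(A1, A2, A3, A4) = not (((((not A1 and A2) and not A3) and not A4) or (((A1 and not A2) and not A3) and not A4)) or (((A1 and A2) and A3) and A4))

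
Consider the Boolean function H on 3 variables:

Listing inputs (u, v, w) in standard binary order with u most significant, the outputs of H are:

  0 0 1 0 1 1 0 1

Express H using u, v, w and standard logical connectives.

H(u, v, w) = ((((NOT u AND v) AND NOT w) OR ((u AND NOT v) AND NOT w)) OR ((u AND NOT v) AND w)) OR ((u AND v) AND w)

H=1 on 4 inputs: (0,1,0), (1,0,0), (1,0,1), (1,1,1). Reading each as a conjunction of literals (¬u·v·¬w, u·¬v·¬w, u·¬v·w, u·v·w) and taking the OR gives the canonical DNF.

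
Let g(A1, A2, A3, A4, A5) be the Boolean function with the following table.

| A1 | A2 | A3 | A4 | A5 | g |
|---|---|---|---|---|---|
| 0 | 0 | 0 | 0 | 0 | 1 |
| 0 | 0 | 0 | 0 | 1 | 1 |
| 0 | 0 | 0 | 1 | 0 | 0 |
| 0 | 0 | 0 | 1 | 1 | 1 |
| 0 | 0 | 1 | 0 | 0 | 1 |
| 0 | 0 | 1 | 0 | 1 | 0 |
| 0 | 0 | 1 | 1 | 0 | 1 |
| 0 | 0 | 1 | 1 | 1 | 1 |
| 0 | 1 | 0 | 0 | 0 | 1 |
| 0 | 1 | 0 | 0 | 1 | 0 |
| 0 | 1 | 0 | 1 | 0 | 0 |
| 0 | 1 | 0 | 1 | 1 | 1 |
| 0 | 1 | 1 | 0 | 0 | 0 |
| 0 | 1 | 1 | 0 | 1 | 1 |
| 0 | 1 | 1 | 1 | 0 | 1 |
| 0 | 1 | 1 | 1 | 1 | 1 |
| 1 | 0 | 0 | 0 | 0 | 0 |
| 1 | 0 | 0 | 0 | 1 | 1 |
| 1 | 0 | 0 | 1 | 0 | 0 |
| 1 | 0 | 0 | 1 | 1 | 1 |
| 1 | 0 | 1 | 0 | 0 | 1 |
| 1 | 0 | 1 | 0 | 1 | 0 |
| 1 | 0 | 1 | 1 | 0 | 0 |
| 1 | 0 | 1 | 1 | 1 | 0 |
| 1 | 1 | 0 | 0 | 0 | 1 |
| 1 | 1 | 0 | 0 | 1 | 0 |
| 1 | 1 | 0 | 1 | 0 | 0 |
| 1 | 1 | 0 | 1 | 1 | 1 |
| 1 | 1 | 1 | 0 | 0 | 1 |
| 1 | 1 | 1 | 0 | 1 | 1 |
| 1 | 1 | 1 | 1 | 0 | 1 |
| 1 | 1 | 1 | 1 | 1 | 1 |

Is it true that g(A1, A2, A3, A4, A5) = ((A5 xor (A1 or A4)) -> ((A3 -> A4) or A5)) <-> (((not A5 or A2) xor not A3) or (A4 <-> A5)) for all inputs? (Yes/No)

No

Check the formula against g row by row:
  A1=0, A2=0, A3=0, A4=0, A5=0: formula gives 1, g = 1 ✓
  A1=0, A2=0, A3=0, A4=0, A5=1: formula gives 1, g = 1 ✓
  A1=0, A2=0, A3=0, A4=1, A5=0: formula gives 0, g = 0 ✓
  A1=0, A2=0, A3=0, A4=1, A5=1: formula gives 1, g = 1 ✓
  …
  A1=0, A2=1, A3=1, A4=0, A5=0: formula gives 1, but g = 0 ✗
A single disagreement suffices: at (0,1,1,0,0) they differ, so the formula does not compute g.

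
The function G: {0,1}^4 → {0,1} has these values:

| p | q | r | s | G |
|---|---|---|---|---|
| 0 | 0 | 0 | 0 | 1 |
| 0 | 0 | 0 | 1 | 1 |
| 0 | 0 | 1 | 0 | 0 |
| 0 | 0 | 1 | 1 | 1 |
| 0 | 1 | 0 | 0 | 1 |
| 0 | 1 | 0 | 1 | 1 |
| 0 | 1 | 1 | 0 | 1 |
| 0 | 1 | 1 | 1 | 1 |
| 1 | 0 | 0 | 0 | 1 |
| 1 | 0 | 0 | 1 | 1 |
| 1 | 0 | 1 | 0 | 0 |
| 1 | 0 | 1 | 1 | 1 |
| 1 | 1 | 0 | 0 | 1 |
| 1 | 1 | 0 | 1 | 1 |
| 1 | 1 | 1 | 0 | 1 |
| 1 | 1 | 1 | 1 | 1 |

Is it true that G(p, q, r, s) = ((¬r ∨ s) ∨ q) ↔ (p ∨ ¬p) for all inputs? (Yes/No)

Yes

Check the formula against G row by row:
  p=0, q=0, r=0, s=0: formula gives 1, G = 1 ✓
  p=0, q=0, r=0, s=1: formula gives 1, G = 1 ✓
  p=0, q=0, r=1, s=0: formula gives 0, G = 0 ✓
  p=0, q=0, r=1, s=1: formula gives 1, G = 1 ✓
  …and likewise for the remaining 12 rows.
Every row agrees, so the formula is equivalent.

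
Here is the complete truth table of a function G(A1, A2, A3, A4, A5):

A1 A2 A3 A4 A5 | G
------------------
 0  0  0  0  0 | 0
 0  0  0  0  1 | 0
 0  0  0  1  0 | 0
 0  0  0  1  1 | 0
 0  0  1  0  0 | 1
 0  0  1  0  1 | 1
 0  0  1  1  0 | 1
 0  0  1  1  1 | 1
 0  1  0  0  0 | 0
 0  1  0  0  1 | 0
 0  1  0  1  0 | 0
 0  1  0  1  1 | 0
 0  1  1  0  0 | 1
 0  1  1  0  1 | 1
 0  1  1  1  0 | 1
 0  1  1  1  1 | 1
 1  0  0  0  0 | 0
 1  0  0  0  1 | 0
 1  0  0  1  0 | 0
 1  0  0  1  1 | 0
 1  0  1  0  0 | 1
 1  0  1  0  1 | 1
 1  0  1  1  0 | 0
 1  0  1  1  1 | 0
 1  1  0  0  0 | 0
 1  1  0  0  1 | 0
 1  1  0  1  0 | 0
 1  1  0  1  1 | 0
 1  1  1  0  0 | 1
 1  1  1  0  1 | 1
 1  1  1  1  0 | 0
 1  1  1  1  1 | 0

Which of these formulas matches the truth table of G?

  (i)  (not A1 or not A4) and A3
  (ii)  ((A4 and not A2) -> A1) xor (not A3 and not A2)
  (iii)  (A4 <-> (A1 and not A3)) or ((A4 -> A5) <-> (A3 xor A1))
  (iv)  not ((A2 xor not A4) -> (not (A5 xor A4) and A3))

(ii): at (0,0,0,1,0) it gives 1, but G = 0 — eliminated.
(iii): at (0,0,0,0,0) it gives 1, but G = 0 — eliminated.
(iv): at (0,0,0,0,0) it gives 1, but G = 0 — eliminated.
(i) is the remaining candidate, and it agrees with G on all 32 inputs.

i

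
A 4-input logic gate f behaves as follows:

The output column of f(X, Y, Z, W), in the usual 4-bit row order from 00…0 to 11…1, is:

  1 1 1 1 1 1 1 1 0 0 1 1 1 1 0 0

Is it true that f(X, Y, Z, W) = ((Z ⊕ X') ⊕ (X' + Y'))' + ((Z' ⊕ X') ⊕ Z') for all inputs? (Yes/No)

Check the formula against f row by row:
  X=0, Y=0, Z=0, W=0: formula gives 1, f = 1 ✓
  X=0, Y=0, Z=0, W=1: formula gives 1, f = 1 ✓
  X=0, Y=0, Z=1, W=0: formula gives 1, f = 1 ✓
  X=0, Y=0, Z=1, W=1: formula gives 1, f = 1 ✓
  … (the remaining 12 rows also agree.)
All 16 rows match — the expression computes f exactly.

Yes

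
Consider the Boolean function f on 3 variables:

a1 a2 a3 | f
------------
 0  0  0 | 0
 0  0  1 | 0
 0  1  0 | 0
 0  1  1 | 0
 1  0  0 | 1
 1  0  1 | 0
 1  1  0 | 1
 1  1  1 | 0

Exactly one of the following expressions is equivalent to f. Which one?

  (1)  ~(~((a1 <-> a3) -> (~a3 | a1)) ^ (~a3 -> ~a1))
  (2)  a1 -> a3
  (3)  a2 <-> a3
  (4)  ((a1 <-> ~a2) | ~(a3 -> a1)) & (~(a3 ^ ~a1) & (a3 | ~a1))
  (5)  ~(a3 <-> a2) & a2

(2): at (0,0,0) it gives 1, but f = 0 — eliminated.
(3): at (0,0,0) it gives 1, but f = 0 — eliminated.
(4): at (0,0,1) it gives 1, but f = 0 — eliminated.
(5): at (0,1,0) it gives 1, but f = 0 — eliminated.
Only (1) survives; checking it on all 8 rows confirms it matches f.

1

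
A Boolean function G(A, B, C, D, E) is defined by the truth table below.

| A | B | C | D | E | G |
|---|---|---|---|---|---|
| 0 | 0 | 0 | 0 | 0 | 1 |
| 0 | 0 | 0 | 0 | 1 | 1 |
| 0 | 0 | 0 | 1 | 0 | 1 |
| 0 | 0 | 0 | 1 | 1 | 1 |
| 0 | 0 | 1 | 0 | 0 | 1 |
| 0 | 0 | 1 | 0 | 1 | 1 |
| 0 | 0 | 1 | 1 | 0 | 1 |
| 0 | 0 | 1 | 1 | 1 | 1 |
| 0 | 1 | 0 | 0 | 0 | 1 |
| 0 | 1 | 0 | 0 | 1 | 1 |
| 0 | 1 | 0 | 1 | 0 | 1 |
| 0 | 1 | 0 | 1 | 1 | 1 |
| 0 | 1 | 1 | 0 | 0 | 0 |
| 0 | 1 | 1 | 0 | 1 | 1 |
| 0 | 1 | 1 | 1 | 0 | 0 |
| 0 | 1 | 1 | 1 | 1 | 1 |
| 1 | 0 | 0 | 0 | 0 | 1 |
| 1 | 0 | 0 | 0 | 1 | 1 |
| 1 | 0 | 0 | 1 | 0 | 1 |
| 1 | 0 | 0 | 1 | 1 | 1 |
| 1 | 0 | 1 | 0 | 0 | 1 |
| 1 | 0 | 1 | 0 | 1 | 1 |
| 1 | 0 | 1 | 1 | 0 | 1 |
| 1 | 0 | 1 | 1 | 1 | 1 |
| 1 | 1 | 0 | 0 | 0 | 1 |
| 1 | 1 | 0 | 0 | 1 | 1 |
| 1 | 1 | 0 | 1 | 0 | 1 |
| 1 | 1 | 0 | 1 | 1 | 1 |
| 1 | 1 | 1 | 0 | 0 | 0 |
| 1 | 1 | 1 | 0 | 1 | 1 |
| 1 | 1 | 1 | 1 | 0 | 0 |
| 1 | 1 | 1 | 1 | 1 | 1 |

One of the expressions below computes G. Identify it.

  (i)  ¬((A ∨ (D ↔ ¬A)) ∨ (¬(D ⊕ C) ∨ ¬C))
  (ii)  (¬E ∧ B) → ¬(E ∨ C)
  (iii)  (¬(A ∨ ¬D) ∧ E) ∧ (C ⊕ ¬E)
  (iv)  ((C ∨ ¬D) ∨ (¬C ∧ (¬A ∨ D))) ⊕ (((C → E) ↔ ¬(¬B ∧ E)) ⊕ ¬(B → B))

ii

(i): at (0,0,0,0,0) it gives 0, but G = 1 — eliminated.
(iii): at (0,0,0,0,0) it gives 0, but G = 1 — eliminated.
(iv): at (0,0,0,0,0) it gives 0, but G = 1 — eliminated.
Only (ii) survives; checking it on all 32 rows confirms it matches G.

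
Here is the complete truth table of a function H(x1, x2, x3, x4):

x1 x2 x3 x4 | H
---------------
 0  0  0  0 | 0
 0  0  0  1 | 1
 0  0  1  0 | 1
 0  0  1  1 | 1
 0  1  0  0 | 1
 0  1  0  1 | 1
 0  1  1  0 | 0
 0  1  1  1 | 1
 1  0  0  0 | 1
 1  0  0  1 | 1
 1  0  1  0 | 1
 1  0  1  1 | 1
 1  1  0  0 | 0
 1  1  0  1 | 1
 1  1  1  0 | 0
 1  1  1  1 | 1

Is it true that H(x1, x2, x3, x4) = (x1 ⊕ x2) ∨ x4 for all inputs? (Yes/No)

No

Evaluate (x1 ⊕ x2) ∨ x4 on each row and compare to H:
  x1=0, x2=0, x3=0, x4=0: formula gives 0, H = 0 ✓
  x1=0, x2=0, x3=0, x4=1: formula gives 1, H = 1 ✓
  x1=0, x2=0, x3=1, x4=0: formula gives 0, but H = 1 ✗
Since they disagree at (0,0,1,0), the expression is not a correct formula for H.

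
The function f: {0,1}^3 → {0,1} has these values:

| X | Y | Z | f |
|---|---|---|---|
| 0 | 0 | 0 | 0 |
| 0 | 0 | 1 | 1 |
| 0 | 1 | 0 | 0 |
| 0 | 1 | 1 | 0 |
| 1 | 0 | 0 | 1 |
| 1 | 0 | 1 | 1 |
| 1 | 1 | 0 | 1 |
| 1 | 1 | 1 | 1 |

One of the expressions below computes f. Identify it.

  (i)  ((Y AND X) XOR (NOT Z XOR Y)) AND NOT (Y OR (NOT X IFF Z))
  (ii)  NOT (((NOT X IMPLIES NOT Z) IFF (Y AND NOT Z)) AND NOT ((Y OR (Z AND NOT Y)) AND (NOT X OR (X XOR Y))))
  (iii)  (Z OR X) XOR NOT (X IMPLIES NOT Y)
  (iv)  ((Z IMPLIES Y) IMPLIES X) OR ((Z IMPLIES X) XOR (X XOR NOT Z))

iv

(i) disagrees with f on (0,0,0) (formula → 1, table → 0); rule it out.
(ii) disagrees with f on (0,0,0) (formula → 1, table → 0); rule it out.
(iii) disagrees with f on (0,1,1) (formula → 1, table → 0); rule it out.
(iv) is the remaining candidate, and it agrees with f on all 8 inputs.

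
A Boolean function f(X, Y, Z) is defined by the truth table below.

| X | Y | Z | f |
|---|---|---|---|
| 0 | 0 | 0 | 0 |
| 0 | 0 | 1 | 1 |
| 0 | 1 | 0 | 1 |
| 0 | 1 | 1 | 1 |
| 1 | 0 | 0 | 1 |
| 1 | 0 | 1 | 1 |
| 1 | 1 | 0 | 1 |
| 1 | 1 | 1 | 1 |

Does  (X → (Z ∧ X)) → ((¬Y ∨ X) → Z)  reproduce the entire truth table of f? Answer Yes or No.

Yes

Check the formula against f row by row:
  X=0, Y=0, Z=0: formula gives 0, f = 0 ✓
  X=0, Y=0, Z=1: formula gives 1, f = 1 ✓
  X=0, Y=1, Z=0: formula gives 1, f = 1 ✓
  X=0, Y=1, Z=1: formula gives 1, f = 1 ✓
  X=1, Y=0, Z=0: formula gives 1, f = 1 ✓
  … (the remaining 3 rows also agree.)
No disagreement on any input; they are logically equivalent.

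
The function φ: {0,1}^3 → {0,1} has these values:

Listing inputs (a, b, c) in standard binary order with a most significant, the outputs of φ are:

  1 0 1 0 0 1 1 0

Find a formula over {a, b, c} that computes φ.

φ=1 on 4 inputs: (0,0,0), (0,1,0), (1,0,1), (1,1,0). Reading each as a conjunction of literals (¬a·¬b·¬c, ¬a·b·¬c, a·¬b·c, a·b·¬c) and taking the OR gives the canonical DNF.

φ(a, b, c) = ((((NOT a AND NOT b) AND NOT c) OR ((NOT a AND b) AND NOT c)) OR ((a AND NOT b) AND c)) OR ((a AND b) AND NOT c)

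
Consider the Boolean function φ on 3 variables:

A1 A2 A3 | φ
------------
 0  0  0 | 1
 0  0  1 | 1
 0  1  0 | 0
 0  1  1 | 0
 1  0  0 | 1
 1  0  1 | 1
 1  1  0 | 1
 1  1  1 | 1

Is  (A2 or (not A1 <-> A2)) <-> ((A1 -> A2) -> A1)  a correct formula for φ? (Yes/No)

Yes

Test each input against both φ and the formula:
  A1=0, A2=0, A3=0: formula gives 1, φ = 1 ✓
  A1=0, A2=0, A3=1: formula gives 1, φ = 1 ✓
  A1=0, A2=1, A3=0: formula gives 0, φ = 0 ✓
  A1=0, A2=1, A3=1: formula gives 0, φ = 0 ✓
  A1=1, A2=0, A3=0: formula gives 1, φ = 1 ✓
  …and likewise for the remaining 3 rows.
No disagreement on any input; they are logically equivalent.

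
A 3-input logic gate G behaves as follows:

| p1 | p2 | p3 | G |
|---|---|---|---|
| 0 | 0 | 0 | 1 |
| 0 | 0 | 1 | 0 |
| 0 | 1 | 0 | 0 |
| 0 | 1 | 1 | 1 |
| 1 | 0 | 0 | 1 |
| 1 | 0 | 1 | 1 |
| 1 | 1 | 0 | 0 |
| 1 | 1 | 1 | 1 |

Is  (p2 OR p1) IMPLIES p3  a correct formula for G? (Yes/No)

Check the formula against G row by row:
  p1=0, p2=0, p3=0: formula gives 1, G = 1 ✓
  p1=0, p2=0, p3=1: formula gives 1, but G = 0 ✗
Since they disagree at (0,0,1), the expression is not a correct formula for G.

No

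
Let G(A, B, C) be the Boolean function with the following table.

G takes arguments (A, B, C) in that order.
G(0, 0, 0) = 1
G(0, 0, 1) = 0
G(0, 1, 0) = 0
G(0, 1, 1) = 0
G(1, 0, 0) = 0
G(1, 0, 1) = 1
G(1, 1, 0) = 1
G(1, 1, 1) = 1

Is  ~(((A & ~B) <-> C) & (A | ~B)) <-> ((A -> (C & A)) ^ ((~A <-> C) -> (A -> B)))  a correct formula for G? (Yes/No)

Test each input against both G and the formula:
  A=0, B=0, C=0: formula gives 1, G = 1 ✓
  A=0, B=0, C=1: formula gives 0, G = 0 ✓
  A=0, B=1, C=0: formula gives 0, G = 0 ✓
  A=0, B=1, C=1: formula gives 0, G = 0 ✓
  A=1, B=0, C=0: formula gives 0, G = 0 ✓
  …
  A=1, B=1, C=0: formula gives 0, but G = 1 ✗
Row (1,1,0) is a counterexample, so the formula is not equivalent to G.

No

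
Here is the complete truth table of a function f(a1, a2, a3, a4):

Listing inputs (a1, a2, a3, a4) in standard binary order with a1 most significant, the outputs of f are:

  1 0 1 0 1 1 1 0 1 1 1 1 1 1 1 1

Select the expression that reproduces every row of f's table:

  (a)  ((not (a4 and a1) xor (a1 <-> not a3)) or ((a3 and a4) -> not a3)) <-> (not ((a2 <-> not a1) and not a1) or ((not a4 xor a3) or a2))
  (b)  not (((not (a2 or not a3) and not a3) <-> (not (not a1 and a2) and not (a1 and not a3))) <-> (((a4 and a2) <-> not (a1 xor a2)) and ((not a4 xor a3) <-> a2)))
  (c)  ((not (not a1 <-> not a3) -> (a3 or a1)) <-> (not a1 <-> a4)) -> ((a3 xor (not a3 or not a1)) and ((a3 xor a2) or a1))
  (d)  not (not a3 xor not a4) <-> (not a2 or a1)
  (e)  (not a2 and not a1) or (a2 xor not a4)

c

(a) fails at (0,0,0,1): the formula yields 1, f is 0.
(b) fails at (0,0,0,0): the formula yields 0, f is 1.
(d) fails at (0,0,1,0): the formula yields 0, f is 1.
(e) fails at (0,0,0,1): the formula yields 1, f is 0.
Only (c) survives; checking it on all 16 rows confirms it matches f.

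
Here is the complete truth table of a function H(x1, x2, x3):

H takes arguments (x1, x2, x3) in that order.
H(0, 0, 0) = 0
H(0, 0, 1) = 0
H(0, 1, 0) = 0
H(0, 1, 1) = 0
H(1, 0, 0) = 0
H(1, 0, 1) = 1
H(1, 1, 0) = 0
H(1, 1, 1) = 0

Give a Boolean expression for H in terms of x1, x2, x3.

H is 1 on exactly one input, (1,0,1), whose minterm is x1·¬x2·x3. So H is just that conjunction.

H(x1, x2, x3) = (x1 · x2') · x3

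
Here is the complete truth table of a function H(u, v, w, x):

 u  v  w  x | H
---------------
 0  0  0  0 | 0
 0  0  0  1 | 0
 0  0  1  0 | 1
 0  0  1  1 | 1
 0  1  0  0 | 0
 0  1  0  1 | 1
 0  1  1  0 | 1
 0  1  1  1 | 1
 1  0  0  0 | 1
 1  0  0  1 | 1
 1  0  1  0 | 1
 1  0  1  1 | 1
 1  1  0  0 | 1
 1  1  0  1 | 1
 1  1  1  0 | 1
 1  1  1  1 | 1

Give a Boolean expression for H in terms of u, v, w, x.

H is 0 on only 3 rows — (0,0,0,0), (0,0,0,1), (0,1,0,0). Writing each as a minterm (¬u·¬v·¬w·¬x, ¬u·¬v·¬w·x, ¬u·v·¬w·¬x) and OR-ing them characterizes exactly where H=0, so H is the negation of that disjunction.

H(u, v, w, x) = ¬(((((¬u ∧ ¬v) ∧ ¬w) ∧ ¬x) ∨ (((¬u ∧ ¬v) ∧ ¬w) ∧ x)) ∨ (((¬u ∧ v) ∧ ¬w) ∧ ¬x))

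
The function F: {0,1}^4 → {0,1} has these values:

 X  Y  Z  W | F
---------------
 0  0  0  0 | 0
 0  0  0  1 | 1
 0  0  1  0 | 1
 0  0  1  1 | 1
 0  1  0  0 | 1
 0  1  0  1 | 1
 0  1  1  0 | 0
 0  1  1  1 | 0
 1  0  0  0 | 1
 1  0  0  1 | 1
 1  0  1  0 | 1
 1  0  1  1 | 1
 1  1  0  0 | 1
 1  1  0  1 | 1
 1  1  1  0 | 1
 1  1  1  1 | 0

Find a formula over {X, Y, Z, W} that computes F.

The 0-rows are (0,0,0,0), (0,1,1,0), (0,1,1,1), (1,1,1,1). Take each as a conjunction (¬X·¬Y·¬Z·¬W, ¬X·Y·Z·¬W, ¬X·Y·Z·W, X·Y·Z·W), form their disjunction, and complement — that gives a formula that is 1 everywhere F is.

F(X, Y, Z, W) = ((((((X' · Y') · Z') · W') + (((X' · Y) · Z) · W')) + (((X' · Y) · Z) · W)) + (((X · Y) · Z) · W))'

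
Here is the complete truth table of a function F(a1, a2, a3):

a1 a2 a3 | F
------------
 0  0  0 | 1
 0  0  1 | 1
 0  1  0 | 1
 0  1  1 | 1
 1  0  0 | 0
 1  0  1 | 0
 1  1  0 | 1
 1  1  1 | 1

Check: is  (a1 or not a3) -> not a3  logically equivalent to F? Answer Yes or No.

No

Test each input against both F and the formula:
  a1=0, a2=0, a3=0: formula gives 1, F = 1 ✓
  a1=0, a2=0, a3=1: formula gives 1, F = 1 ✓
  a1=0, a2=1, a3=0: formula gives 1, F = 1 ✓
  a1=0, a2=1, a3=1: formula gives 1, F = 1 ✓
  a1=1, a2=0, a3=0: formula gives 1, but F = 0 ✗
Since they disagree at (1,0,0), the expression is not a correct formula for F.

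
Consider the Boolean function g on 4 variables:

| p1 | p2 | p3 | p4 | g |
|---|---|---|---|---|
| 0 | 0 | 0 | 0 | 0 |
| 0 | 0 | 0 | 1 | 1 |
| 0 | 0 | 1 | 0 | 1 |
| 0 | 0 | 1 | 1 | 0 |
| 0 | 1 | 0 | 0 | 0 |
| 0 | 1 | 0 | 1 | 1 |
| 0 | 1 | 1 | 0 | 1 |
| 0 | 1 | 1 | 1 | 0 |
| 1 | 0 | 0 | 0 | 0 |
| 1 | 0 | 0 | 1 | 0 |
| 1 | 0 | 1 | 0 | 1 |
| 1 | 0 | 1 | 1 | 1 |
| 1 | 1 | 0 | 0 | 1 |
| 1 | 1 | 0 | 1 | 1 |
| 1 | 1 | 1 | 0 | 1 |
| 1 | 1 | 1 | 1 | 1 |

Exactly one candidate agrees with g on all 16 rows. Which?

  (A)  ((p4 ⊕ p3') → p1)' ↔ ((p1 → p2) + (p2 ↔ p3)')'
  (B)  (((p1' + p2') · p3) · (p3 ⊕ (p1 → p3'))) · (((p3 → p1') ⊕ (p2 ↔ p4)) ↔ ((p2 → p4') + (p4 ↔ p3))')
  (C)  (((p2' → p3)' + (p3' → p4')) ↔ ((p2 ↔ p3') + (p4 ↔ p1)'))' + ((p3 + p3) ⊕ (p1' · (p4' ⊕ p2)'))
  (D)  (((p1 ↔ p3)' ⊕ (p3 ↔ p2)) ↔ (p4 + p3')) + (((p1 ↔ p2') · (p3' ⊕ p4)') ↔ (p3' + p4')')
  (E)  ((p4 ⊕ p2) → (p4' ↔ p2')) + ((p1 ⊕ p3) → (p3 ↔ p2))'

(B) fails at (0,0,0,1): the formula yields 0, g is 1.
(C) fails at (0,0,0,0): the formula yields 1, g is 0.
(D) fails at (0,0,0,0): the formula yields 1, g is 0.
(E) fails at (0,0,0,0): the formula yields 1, g is 0.
That leaves (A). Evaluating it on every row reproduces the table of g exactly.

A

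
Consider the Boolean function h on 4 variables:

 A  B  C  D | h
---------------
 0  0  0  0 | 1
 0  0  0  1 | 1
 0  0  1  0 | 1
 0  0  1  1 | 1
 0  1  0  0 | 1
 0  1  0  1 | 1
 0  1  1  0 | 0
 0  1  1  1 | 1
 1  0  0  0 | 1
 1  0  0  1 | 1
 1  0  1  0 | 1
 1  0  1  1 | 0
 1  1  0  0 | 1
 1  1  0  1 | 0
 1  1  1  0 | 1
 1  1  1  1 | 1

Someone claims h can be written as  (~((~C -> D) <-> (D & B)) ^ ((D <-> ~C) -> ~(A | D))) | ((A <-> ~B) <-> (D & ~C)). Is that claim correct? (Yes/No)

Yes

Evaluate (~((~C -> D) <-> (D & B)) ^ ((D <-> ~C) -> ~(A | D))) | ((A <-> ~B) <-> (D & ~C)) on each row and compare to h:
  A=0, B=0, C=0, D=0: formula gives 1, h = 1 ✓
  A=0, B=0, C=0, D=1: formula gives 1, h = 1 ✓
  A=0, B=0, C=1, D=0: formula gives 1, h = 1 ✓
  A=0, B=0, C=1, D=1: formula gives 1, h = 1 ✓
  … (the remaining 12 rows also agree.)
No disagreement on any input; they are logically equivalent.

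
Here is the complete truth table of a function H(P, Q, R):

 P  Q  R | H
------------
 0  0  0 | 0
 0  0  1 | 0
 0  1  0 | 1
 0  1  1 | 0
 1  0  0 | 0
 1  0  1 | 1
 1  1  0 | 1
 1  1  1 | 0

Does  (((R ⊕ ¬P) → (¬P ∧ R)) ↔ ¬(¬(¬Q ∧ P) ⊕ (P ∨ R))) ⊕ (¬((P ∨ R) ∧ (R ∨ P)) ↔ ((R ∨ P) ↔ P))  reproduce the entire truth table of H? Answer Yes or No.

Test each input against both H and the formula:
  P=0, Q=0, R=0: formula gives 0, H = 0 ✓
  P=0, Q=0, R=1: formula gives 0, H = 0 ✓
  P=0, Q=1, R=0: formula gives 0, but H = 1 ✗
A single disagreement suffices: at (0,1,0) they differ, so the formula does not compute H.

No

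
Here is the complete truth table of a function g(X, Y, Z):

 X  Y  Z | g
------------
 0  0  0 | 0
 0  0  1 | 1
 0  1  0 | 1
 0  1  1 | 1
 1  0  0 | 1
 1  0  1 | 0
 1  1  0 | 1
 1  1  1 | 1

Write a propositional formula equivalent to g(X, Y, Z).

g is 0 on only 2 rows — (0,0,0), (1,0,1). Writing each as a minterm (¬X·¬Y·¬Z, X·¬Y·Z) and OR-ing them characterizes exactly where g=0, so g is the negation of that disjunction.

g(X, Y, Z) = ~(((~X & ~Y) & ~Z) | ((X & ~Y) & Z))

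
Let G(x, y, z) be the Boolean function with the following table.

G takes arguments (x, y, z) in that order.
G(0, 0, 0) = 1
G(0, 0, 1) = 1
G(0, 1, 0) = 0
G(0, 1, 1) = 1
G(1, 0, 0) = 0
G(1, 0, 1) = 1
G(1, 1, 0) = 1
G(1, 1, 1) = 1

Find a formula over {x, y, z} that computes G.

G is 0 on only 2 rows — (0,1,0), (1,0,0). Writing each as a minterm (¬x·y·¬z, x·¬y·¬z) and OR-ing them characterizes exactly where G=0, so G is the negation of that disjunction.

G(x, y, z) = ~(((~x & y) & ~z) | ((x & ~y) & ~z))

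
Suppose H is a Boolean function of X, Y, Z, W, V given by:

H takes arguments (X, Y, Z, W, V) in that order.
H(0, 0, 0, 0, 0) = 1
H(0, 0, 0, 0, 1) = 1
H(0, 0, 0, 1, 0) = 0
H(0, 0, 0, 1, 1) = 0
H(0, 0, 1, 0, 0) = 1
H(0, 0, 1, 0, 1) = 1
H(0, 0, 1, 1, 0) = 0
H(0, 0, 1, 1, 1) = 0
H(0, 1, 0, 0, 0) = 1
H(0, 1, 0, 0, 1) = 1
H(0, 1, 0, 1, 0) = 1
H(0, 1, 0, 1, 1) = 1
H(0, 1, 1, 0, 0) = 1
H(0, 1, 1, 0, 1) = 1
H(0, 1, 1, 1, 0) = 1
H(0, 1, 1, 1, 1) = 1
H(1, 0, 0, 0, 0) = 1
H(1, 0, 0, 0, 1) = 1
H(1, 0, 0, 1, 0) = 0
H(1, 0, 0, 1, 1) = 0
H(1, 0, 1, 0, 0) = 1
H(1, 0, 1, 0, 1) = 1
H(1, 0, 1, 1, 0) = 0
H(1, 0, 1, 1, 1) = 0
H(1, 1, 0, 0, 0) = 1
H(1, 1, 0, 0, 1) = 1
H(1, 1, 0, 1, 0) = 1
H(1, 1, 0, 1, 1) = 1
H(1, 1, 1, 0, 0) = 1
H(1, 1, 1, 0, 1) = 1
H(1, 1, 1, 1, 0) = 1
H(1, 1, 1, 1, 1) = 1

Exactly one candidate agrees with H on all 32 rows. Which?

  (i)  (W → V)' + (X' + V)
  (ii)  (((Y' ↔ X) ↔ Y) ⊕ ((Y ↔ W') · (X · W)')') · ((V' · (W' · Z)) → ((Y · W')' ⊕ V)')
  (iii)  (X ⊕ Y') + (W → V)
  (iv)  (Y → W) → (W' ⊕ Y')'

(i) disagrees with H on (0,0,0,1,0) (formula → 1, table → 0); rule it out.
(ii) disagrees with H on (0,0,0,0,0) (formula → 0, table → 1); rule it out.
(iii) disagrees with H on (0,0,0,1,0) (formula → 1, table → 0); rule it out.
Only (iv) survives; checking it on all 32 rows confirms it matches H.

iv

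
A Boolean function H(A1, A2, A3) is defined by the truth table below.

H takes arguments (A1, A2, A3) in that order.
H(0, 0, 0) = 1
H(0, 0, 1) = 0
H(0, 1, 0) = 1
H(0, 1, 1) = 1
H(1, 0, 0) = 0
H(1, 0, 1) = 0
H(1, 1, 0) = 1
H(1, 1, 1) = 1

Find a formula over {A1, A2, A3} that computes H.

There are just 3 zero rows: (0,0,1), (1,0,0), (1,0,1). Their minterms are ¬A1·¬A2·A3, A1·¬A2·¬A3, A1·¬A2·A3; the OR of those covers precisely the 0-outputs, and negating it yields H.

H(A1, A2, A3) = NOT ((((NOT A1 AND NOT A2) AND A3) OR ((A1 AND NOT A2) AND NOT A3)) OR ((A1 AND NOT A2) AND A3))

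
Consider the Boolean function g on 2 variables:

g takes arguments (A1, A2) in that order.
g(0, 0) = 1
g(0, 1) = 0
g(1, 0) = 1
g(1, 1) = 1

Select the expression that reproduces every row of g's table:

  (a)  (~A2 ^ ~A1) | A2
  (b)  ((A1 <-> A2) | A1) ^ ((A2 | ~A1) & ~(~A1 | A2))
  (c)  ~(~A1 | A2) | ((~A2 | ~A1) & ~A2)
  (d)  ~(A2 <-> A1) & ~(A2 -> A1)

b

(a) fails at (0,0): the formula yields 0, g is 1.
(c) fails at (1,1): the formula yields 0, g is 1.
(d) fails at (0,0): the formula yields 0, g is 1.
(b) is the remaining candidate, and it agrees with g on all 4 inputs.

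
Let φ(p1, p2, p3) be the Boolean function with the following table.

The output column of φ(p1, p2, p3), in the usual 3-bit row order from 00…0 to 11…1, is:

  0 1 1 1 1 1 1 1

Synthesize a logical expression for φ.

The output is 1 whenever at least one input is 1 — the OR of all inputs.

φ(p1, p2, p3) = (p1 or p2) or p3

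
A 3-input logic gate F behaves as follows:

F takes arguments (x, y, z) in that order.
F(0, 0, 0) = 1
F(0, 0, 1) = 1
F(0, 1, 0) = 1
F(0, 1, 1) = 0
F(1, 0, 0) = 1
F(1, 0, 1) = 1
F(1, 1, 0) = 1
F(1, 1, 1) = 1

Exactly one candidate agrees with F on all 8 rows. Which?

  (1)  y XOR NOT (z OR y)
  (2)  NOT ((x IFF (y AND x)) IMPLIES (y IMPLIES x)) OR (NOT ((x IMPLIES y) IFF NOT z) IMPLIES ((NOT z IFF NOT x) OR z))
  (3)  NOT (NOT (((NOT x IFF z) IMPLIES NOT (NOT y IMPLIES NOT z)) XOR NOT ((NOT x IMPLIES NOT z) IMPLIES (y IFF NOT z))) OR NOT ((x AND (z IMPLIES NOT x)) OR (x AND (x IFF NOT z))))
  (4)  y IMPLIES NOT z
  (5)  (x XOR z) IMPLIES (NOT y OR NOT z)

(1) fails at (0,0,1): the formula yields 0, F is 1.
(2) fails at (0,1,1): the formula yields 1, F is 0.
(3) fails at (0,0,0): the formula yields 0, F is 1.
(4) fails at (1,1,1): the formula yields 0, F is 1.
Only (5) survives; checking it on all 8 rows confirms it matches F.

5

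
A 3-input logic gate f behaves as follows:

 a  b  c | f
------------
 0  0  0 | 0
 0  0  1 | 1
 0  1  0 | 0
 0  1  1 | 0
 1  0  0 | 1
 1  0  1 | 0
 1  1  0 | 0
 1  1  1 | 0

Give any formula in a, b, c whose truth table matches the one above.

f(a, b, c) = ((not a and not b) and c) or ((a and not b) and not c)

f=1 on 2 inputs: (0,0,1), (1,0,0). Reading each as a conjunction of literals (¬a·¬b·c, a·¬b·¬c) and taking the OR gives the canonical DNF.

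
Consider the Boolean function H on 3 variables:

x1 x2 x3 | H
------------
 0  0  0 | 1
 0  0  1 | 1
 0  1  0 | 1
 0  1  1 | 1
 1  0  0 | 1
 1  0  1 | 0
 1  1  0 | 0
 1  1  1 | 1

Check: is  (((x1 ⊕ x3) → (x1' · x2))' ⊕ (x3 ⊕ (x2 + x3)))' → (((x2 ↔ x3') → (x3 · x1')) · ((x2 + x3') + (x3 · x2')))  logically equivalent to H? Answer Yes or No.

Yes

Evaluate (((x1 ⊕ x3) → (x1' · x2))' ⊕ (x3 ⊕ (x2 + x3)))' → (((x2 ↔ x3') → (x3 · x1')) · ((x2 + x3') + (x3 · x2'))) on each row and compare to H:
  x1=0, x2=0, x3=0: formula gives 1, H = 1 ✓
  x1=0, x2=0, x3=1: formula gives 1, H = 1 ✓
  x1=0, x2=1, x3=0: formula gives 1, H = 1 ✓
  x1=0, x2=1, x3=1: formula gives 1, H = 1 ✓
  x1=1, x2=0, x3=0: formula gives 1, H = 1 ✓
  … (the remaining 3 rows also agree.)
No disagreement on any input; they are logically equivalent.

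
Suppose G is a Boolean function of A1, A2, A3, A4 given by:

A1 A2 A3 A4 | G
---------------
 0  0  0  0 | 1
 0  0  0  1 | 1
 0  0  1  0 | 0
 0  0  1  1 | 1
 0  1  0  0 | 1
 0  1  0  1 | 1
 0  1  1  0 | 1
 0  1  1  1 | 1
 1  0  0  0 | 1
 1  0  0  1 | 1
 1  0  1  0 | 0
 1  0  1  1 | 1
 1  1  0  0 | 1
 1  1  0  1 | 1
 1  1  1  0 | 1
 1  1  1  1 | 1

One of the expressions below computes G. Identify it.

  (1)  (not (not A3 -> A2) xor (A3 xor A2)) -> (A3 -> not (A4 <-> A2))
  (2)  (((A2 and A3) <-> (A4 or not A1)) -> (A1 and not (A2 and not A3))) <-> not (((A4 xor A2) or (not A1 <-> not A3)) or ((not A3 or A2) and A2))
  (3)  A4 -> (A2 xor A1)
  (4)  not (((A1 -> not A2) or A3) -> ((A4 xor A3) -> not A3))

1

(2): at (0,0,0,0) it gives 0, but G = 1 — eliminated.
(3): at (0,0,0,1) it gives 0, but G = 1 — eliminated.
(4): at (0,0,0,0) it gives 0, but G = 1 — eliminated.
(1) is the remaining candidate, and it agrees with G on all 16 inputs.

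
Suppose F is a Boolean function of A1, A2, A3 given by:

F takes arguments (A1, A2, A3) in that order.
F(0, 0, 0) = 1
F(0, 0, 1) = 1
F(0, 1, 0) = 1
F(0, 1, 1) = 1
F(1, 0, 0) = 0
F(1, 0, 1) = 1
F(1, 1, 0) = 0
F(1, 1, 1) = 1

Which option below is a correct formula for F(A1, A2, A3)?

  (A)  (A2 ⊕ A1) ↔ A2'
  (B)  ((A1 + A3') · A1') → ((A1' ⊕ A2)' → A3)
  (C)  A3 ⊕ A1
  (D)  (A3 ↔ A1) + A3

(A) disagrees with F on (0,0,0) (formula → 0, table → 1); rule it out.
(B) disagrees with F on (0,1,0) (formula → 0, table → 1); rule it out.
(C) disagrees with F on (0,0,0) (formula → 0, table → 1); rule it out.
Only (D) survives; checking it on all 8 rows confirms it matches F.

D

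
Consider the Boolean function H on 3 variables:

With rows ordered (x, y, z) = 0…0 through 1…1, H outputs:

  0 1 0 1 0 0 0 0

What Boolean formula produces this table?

H(x, y, z) = ((x' · y') · z) + ((x' · y) · z)

The 1-rows are (0,0,1), (0,1,1). Each contributes one minterm — ¬x·¬y·z; ¬x·y·z — and their disjunction is a sum-of-products form of H.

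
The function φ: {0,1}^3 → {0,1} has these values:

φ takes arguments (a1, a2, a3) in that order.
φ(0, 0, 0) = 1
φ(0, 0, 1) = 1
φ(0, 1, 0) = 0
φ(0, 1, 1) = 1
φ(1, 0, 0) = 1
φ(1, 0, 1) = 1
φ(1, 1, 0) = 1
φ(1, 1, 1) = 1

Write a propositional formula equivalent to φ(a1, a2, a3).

Only row (0,1,0) gives 0. So φ is 1 everywhere except there — the complement of the minterm ¬a1·a2·¬a3.

φ(a1, a2, a3) = ¬((¬a1 ∧ a2) ∧ ¬a3)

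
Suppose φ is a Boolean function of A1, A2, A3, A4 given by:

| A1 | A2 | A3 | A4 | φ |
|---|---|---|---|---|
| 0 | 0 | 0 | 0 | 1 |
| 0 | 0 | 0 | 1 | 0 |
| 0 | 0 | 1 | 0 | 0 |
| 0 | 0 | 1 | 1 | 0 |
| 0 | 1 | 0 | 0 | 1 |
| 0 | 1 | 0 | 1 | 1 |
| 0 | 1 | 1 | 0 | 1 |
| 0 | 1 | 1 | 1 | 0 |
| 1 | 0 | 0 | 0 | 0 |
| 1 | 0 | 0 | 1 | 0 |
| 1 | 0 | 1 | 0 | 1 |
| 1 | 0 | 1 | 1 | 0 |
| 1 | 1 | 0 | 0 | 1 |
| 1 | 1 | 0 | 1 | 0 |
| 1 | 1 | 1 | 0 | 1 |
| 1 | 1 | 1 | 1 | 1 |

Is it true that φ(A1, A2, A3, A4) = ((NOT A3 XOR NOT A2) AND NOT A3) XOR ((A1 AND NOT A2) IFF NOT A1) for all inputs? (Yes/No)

No

Evaluate ((NOT A3 XOR NOT A2) AND NOT A3) XOR ((A1 AND NOT A2) IFF NOT A1) on each row and compare to φ:
  A1=0, A2=0, A3=0, A4=0: formula gives 0, but φ = 1 ✗
Since they disagree at (0,0,0,0), the expression is not a correct formula for φ.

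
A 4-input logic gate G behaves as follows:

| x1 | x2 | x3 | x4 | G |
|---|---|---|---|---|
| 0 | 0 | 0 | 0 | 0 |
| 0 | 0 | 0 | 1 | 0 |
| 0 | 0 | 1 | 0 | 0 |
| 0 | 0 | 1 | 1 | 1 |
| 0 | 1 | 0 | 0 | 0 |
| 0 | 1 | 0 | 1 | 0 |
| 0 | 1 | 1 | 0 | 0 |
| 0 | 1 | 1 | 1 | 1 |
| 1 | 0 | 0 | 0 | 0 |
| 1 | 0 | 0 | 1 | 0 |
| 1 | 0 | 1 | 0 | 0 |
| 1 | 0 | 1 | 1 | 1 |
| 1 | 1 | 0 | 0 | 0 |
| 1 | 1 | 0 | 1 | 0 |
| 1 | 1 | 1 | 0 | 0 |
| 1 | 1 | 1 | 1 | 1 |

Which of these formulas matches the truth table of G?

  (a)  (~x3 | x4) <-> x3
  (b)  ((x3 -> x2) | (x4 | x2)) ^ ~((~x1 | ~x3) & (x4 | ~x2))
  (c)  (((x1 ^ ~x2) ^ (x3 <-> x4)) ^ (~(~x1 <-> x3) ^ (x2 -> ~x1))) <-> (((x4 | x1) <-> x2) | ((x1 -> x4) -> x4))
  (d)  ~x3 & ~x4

(b) disagrees with G on (0,0,0,0) (formula → 1, table → 0); rule it out.
(c) disagrees with G on (0,0,0,1) (formula → 1, table → 0); rule it out.
(d) disagrees with G on (0,0,0,0) (formula → 1, table → 0); rule it out.
(a) is the remaining candidate, and it agrees with G on all 16 inputs.

a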